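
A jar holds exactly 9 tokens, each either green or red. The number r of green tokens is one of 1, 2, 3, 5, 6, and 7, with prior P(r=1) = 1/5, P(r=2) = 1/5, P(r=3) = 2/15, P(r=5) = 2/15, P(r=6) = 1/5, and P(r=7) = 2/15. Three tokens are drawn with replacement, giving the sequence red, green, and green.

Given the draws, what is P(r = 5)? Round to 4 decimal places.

0.2137

Under each hypothesis, the probability of the observed sequence is: P(data | r = 1) = (8/9)(1/9)(1/9) = 0.010974; P(data | r = 2) = (7/9)(2/9)(2/9) = 0.038409; P(data | r = 3) = (6/9)(3/9)(3/9) = 0.074074; P(data | r = 5) = (4/9)(5/9)(5/9) = 0.13717; P(data | r = 6) = (3/9)(6/9)(6/9) = 0.14815; P(data | r = 7) = (2/9)(7/9)(7/9) = 0.13443.
Multiplying each by its prior: 1/5 · 0.010974 = 0.0021948, 1/5 · 0.038409 = 0.0076818, 2/15 · 0.074074 = 0.0098765, 2/15 · 0.13717 = 0.01829, 1/5 · 0.14815 = 0.02963, 2/15 · 0.13443 = 0.017924; these sum to 0.085597.
Hence P(r = 5 | data) = (0.01829) / (0.085597) = 0.21368.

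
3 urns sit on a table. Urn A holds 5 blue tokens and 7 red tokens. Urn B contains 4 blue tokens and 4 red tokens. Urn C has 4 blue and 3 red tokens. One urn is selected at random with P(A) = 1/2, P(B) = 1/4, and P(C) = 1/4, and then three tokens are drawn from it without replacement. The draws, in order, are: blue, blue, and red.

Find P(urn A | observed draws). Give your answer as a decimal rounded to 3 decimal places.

Under each hypothesis, the probability of the observed sequence is: P(data | urn A) = (5/12)(4/11)(7/10) = 0.10606; P(data | urn B) = (4/8)(3/7)(4/6) = 0.14286; P(data | urn C) = (4/7)(3/6)(3/5) = 0.17143.
The prior-weighted likelihoods are 1/2 · 0.10606 = 0.05303, 1/4 · 0.14286 = 0.035714, 1/4 · 0.17143 = 0.042857; with total 0.1316.
Hence P(urn A | data) = (0.05303) / (0.1316) = 0.40296.

0.403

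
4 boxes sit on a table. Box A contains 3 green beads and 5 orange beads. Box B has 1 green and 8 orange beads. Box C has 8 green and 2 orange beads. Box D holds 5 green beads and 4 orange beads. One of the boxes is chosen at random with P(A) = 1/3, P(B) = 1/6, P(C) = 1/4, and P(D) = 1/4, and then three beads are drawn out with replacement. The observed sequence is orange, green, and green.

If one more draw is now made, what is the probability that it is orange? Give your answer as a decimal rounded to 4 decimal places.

0.4268

For each hypothesis, P(data | H) works out to: P(data | box A) = (5/8)(3/8)(3/8) = 0.087891; P(data | box B) = (8/9)(1/9)(1/9) = 0.010974; P(data | box C) = (2/10)(8/10)(8/10) = 0.128; P(data | box D) = (4/9)(5/9)(5/9) = 0.13717.
The prior-weighted likelihoods are 1/3 · 0.087891 = 0.029297, 1/6 · 0.010974 = 0.001829, 1/4 · 0.128 = 0.032, 1/4 · 0.13717 = 0.034294; summing to 0.097419.
Normalising, the posterior is P(box A | data) = 0.30073, P(box B | data) = 0.018774, P(box C | data) = 0.32848, P(box D | data) = 0.35202.
The predictive probability is P(orange next | data) = (5/8)(0.30073) + (8/9)(0.018774) + (1/5)(0.32848) + (4/9)(0.35202) = 0.42679.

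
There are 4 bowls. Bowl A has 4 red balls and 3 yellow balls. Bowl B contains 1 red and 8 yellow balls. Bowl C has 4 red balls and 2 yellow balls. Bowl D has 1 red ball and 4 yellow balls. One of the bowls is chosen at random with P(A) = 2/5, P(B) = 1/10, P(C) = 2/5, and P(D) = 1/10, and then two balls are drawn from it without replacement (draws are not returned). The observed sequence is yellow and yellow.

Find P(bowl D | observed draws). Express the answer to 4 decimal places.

Under each hypothesis, the probability of the observed sequence is: P(data | bowl A) = (3/7)(2/6) = 0.14286; P(data | bowl B) = (8/9)(7/8) = 0.77778; P(data | bowl C) = (2/6)(1/5) = 0.066667; P(data | bowl D) = (4/5)(3/4) = 0.6.
Weighting by the prior gives 2/5 · 0.14286 = 0.057143, 1/10 · 0.77778 = 0.077778, 2/5 · 0.066667 = 0.026667, 1/10 · 0.6 = 0.06; these sum to 0.22159.
By Bayes' rule, P(bowl D | data) = (0.06) / (0.22159) = 0.27077.

0.2708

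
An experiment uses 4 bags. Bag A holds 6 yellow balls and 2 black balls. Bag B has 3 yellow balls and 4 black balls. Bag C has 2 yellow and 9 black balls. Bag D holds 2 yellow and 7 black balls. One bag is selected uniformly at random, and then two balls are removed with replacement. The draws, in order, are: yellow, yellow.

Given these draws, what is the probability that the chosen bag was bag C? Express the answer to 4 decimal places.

The likelihood of the observed sequence under each hypothesis: P(data | bag A) = (6/8)(6/8) = 0.5625; P(data | bag B) = (3/7)(3/7) = 0.18367; P(data | bag C) = (2/11)(2/11) = 0.033058; P(data | bag D) = (2/9)(2/9) = 0.049383.
Weighting by the prior gives 1/4 · 0.5625 = 0.14062, 1/4 · 0.18367 = 0.045918, 1/4 · 0.033058 = 0.0082645, 1/4 · 0.049383 = 0.012346; these sum to 0.20715.
So P(bag C | data) = (0.0082645) / (0.20715) = 0.039895.

0.0399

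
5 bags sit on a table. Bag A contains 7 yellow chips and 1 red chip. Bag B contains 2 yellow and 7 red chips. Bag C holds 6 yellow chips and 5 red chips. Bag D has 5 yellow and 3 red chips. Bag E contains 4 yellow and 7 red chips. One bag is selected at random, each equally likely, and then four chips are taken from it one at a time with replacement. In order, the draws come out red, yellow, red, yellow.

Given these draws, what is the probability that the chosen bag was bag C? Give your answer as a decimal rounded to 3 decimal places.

0.290

For each hypothesis, P(data | H) works out to: P(data | bag A) = (1/8)(7/8)(1/8)(7/8) = 0.011963; P(data | bag B) = (7/9)(2/9)(7/9)(2/9) = 0.029873; P(data | bag C) = (5/11)(6/11)(5/11)(6/11) = 0.061471; P(data | bag D) = (3/8)(5/8)(3/8)(5/8) = 0.054932; P(data | bag E) = (7/11)(4/11)(7/11)(4/11) = 0.053548.
Weighting by the prior gives 1/5 · 0.011963 = 0.0023926, 1/5 · 0.029873 = 0.0059747, 1/5 · 0.061471 = 0.012294, 1/5 · 0.054932 = 0.010986, 1/5 · 0.053548 = 0.01071; with total 0.042357.
Hence P(bag C | data) = (0.012294) / (0.042357) = 0.29025.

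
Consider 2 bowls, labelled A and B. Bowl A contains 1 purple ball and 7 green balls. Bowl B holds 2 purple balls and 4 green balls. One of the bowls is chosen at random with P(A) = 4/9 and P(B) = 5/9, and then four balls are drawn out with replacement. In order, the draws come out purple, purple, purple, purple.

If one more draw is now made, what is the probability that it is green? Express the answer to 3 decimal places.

0.670

The likelihood of the observed sequence under each hypothesis: P(data | bowl A) = (1/8)(1/8)(1/8)(1/8) = 0.00024414; P(data | bowl B) = (2/6)(2/6)(2/6)(2/6) = 0.012346.
The prior-weighted likelihoods are 4/9 · 0.00024414 = 0.00010851, 5/9 · 0.012346 = 0.0068587; with total 0.0069672.
The posterior is then P(bowl A | data) = 0.015574, P(bowl B | data) = 0.98443.
The predictive probability is P(green next | data) = (7/8)(0.015574) + (2/3)(0.98443) = 0.66991.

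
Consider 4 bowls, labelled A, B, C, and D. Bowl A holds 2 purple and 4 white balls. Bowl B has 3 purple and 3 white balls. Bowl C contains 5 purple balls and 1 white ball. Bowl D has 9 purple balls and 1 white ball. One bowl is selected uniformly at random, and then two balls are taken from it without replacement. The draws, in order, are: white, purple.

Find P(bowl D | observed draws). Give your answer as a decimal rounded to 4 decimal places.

0.1200

Compute the likelihood of the observed sequence for each case: P(data | bowl A) = (4/6)(2/5) = 4/15; P(data | bowl B) = (3/6)(3/5) = 3/10; P(data | bowl C) = (1/6)(5/5) = 1/6; P(data | bowl D) = (1/10)(9/9) = 1/10.
Weighting by the prior gives 1/4 · 4/15 = 1/15, 1/4 · 3/10 = 3/40, 1/4 · 1/6 = 1/24, 1/4 · 1/10 = 1/40; with total 5/24.
Hence P(bowl D | data) = (1/40) / (5/24) = 3/25.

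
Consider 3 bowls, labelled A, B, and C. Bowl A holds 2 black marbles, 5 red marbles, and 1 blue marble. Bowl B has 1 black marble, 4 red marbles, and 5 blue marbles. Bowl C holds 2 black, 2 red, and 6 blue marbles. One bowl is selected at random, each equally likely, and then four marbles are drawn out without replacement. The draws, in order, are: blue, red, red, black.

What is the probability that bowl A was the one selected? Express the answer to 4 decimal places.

Under each hypothesis, the probability of the observed sequence is: P(data | bowl A) = (1/8)(5/7)(4/6)(2/5) = 0.02381; P(data | bowl B) = (5/10)(4/9)(3/8)(1/7) = 0.011905; P(data | bowl C) = (6/10)(2/9)(1/8)(2/7) = 0.0047619.
The prior-weighted likelihoods are 1/3 · 0.02381 = 0.0079365, 1/3 · 0.011905 = 0.0039683, 1/3 · 0.0047619 = 0.0015873; summing to 0.013492.
So P(bowl A | data) = (0.0079365) / (0.013492) = 0.58824.

0.5882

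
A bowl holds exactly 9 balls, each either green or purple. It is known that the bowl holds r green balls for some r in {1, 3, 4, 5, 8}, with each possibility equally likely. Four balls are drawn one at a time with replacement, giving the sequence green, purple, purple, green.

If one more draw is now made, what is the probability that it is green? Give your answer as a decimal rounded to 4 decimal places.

Compute the likelihood of the observed sequence for each case: P(data | r = 1) = (1/9)(8/9)(8/9)(1/9) = 0.0097546; P(data | r = 3) = (3/9)(6/9)(6/9)(3/9) = 0.049383; P(data | r = 4) = (4/9)(5/9)(5/9)(4/9) = 0.060966; P(data | r = 5) = (5/9)(4/9)(4/9)(5/9) = 0.060966; P(data | r = 8) = (8/9)(1/9)(1/9)(8/9) = 0.0097546.
Multiplying each by its prior: 1/5 · 0.0097546 = 0.0019509, 1/5 · 0.049383 = 0.0098765, 1/5 · 0.060966 = 0.012193, 1/5 · 0.060966 = 0.012193, 1/5 · 0.0097546 = 0.0019509; summing to 0.038165.
The posterior is then P(r = 1 | data) = 0.051118, P(r = 3 | data) = 0.25879, P(r = 4 | data) = 0.31949, P(r = 5 | data) = 0.31949, P(r = 8 | data) = 0.051118.
So P(green next | data) = Σ P(green next | H) P(H | data) = (1/9)(0.051118) + (1/3)(0.25879) + (4/9)(0.31949) + (5/9)(0.31949) + (8/9)(0.051118) = 0.45687.

0.4569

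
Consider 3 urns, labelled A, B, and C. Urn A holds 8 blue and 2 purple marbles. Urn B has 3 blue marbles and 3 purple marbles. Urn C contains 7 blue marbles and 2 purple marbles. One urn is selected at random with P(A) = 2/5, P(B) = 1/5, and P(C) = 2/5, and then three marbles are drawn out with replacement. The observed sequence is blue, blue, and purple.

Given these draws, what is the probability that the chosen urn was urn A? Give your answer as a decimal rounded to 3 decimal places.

Compute the likelihood of the observed sequence for each case: P(data | urn A) = (8/10)(8/10)(2/10) = 0.128; P(data | urn B) = (3/6)(3/6)(3/6) = 0.125; P(data | urn C) = (7/9)(7/9)(2/9) = 0.13443.
Multiplying each by its prior: 2/5 · 0.128 = 0.0512, 1/5 · 0.125 = 0.025, 2/5 · 0.13443 = 0.053772; summing to 0.12997.
By Bayes' rule, P(urn A | data) = (0.0512) / (0.12997) = 0.39393.

0.394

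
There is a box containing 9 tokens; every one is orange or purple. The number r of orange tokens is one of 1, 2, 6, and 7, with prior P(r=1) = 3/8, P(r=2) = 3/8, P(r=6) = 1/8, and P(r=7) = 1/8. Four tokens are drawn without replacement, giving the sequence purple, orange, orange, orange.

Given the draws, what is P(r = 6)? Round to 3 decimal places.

0.462

Compute the likelihood of the observed sequence for each case: P(data | r = 1) = (8/9)(1/8)(0/7) = 0; P(data | r = 2) = (7/9)(2/8)(1/7)(0/6) = 0; P(data | r = 6) = (3/9)(6/8)(5/7)(4/6) = 0.11905; P(data | r = 7) = (2/9)(7/8)(6/7)(5/6) = 0.13889.
Weighting by the prior gives 3/8 · 0 = 0, 3/8 · 0 = 0, 1/8 · 0.11905 = 0.014881, 1/8 · 0.13889 = 0.017361; these sum to 0.032242.
Hence P(r = 6 | data) = (0.014881) / (0.032242) = 0.46154.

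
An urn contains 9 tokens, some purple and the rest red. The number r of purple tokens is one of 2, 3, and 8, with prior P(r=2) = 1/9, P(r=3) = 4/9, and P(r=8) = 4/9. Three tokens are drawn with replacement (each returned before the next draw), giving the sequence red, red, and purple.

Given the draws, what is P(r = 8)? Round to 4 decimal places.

For each hypothesis, P(data | H) works out to: P(data | r = 2) = (7/9)(7/9)(2/9) = 0.13443; P(data | r = 3) = (6/9)(6/9)(3/9) = 0.14815; P(data | r = 8) = (1/9)(1/9)(8/9) = 0.010974.
Weighting by the prior gives 1/9 · 0.13443 = 0.014937, 4/9 · 0.14815 = 0.065844, 4/9 · 0.010974 = 0.0048773; summing to 0.085658.
Therefore the posterior P(r = 8 | data) = (0.0048773) / (0.085658) = 0.05694.

0.0569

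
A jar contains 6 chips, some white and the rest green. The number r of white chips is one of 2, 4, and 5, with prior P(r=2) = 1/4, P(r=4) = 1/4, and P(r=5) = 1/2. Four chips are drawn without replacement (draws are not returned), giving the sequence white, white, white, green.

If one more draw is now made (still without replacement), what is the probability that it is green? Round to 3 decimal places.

Compute the likelihood of the observed sequence for each case: P(data | r = 2) = (2/6)(1/5)(0/4) = 0; P(data | r = 4) = (4/6)(3/5)(2/4)(2/3) = 2/15; P(data | r = 5) = (5/6)(4/5)(3/4)(1/3) = 1/6.
Weighting by the prior gives 1/4 · 0 = 0, 1/4 · 2/15 = 1/30, 1/2 · 1/6 = 1/12; summing to 7/60.
Normalising, the posterior is P(r = 2 | data) = 0, P(r = 4 | data) = 2/7, P(r = 5 | data) = 5/7.
The predictive probability is P(green next | data) = (1/2)(2/7) + (0)(5/7) = 1/7.

0.143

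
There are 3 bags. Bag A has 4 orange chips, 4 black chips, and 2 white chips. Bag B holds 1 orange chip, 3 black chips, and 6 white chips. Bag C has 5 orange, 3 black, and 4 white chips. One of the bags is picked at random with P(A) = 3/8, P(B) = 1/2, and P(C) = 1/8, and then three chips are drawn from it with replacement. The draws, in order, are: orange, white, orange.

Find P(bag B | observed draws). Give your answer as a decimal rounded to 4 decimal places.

Under each hypothesis, the probability of the observed sequence is: P(data | bag A) = (4/10)(2/10)(4/10) = 0.032; P(data | bag B) = (1/10)(6/10)(1/10) = 0.006; P(data | bag C) = (5/12)(4/12)(5/12) = 0.05787.
The prior-weighted likelihoods are 3/8 · 0.032 = 0.012, 1/2 · 0.006 = 0.003, 1/8 · 0.05787 = 0.0072338; with total 0.022234.
Therefore the posterior P(bag B | data) = (0.003) / (0.022234) = 0.13493.

0.1349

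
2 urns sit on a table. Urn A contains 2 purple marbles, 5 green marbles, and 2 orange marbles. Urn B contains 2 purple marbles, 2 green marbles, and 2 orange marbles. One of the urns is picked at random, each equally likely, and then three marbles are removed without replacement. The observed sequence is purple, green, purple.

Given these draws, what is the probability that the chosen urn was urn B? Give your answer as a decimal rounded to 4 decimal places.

Under each hypothesis, the probability of the observed sequence is: P(data | urn A) = (2/9)(5/8)(1/7) = 0.019841; P(data | urn B) = (2/6)(2/5)(1/4) = 0.033333.
Weighting by the prior gives 1/2 · 0.019841 = 0.0099206, 1/2 · 0.033333 = 0.016667; these sum to 0.026587.
By Bayes' rule, P(urn B | data) = (0.016667) / (0.026587) = 0.62687.

0.6269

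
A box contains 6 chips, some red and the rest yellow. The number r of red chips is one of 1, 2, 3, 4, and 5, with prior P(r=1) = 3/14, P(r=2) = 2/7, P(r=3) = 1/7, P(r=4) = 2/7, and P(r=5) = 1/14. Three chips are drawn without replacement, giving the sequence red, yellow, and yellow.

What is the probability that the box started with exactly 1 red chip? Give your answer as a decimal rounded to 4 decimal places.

For each hypothesis, P(data | H) works out to: P(data | r = 1) = (1/6)(5/5)(4/4) = 1/6; P(data | r = 2) = (2/6)(4/5)(3/4) = 1/5; P(data | r = 3) = (3/6)(3/5)(2/4) = 3/20; P(data | r = 4) = (4/6)(2/5)(1/4) = 1/15; P(data | r = 5) = (5/6)(1/5)(0/4) = 0.
Weighting by the prior gives 3/14 · 1/6 = 1/28, 2/7 · 1/5 = 2/35, 1/7 · 3/20 = 3/140, 2/7 · 1/15 = 2/105, 1/14 · 0 = 0; summing to 2/15.
Hence P(r = 1 | data) = (1/28) / (2/15) = 15/56.

0.2679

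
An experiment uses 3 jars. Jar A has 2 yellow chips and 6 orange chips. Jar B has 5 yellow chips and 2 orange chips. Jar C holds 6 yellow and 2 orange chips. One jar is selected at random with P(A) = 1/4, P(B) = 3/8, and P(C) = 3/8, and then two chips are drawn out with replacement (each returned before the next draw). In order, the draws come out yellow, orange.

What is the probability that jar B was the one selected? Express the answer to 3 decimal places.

Compute the likelihood of the observed sequence for each case: P(data | jar A) = (2/8)(6/8) = 0.1875; P(data | jar B) = (5/7)(2/7) = 0.20408; P(data | jar C) = (6/8)(2/8) = 0.1875.
Weighting by the prior gives 1/4 · 0.1875 = 0.046875, 3/8 · 0.20408 = 0.076531, 3/8 · 0.1875 = 0.070312; with total 0.19372.
Therefore the posterior P(jar B | data) = (0.076531) / (0.19372) = 0.39506.

0.395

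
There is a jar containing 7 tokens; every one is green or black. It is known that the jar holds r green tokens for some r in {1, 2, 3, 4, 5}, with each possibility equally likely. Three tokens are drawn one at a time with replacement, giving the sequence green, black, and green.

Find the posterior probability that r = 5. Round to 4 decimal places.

0.3125

Compute the likelihood of the observed sequence for each case: P(data | r = 1) = (1/7)(6/7)(1/7) = 0.017493; P(data | r = 2) = (2/7)(5/7)(2/7) = 0.058309; P(data | r = 3) = (3/7)(4/7)(3/7) = 0.10496; P(data | r = 4) = (4/7)(3/7)(4/7) = 0.13994; P(data | r = 5) = (5/7)(2/7)(5/7) = 0.14577.
Multiplying each by its prior: 1/5 · 0.017493 = 0.0034985, 1/5 · 0.058309 = 0.011662, 1/5 · 0.10496 = 0.020991, 1/5 · 0.13994 = 0.027988, 1/5 · 0.14577 = 0.029155; summing to 0.093294.
By Bayes' rule, P(r = 5 | data) = (0.029155) / (0.093294) = 0.3125.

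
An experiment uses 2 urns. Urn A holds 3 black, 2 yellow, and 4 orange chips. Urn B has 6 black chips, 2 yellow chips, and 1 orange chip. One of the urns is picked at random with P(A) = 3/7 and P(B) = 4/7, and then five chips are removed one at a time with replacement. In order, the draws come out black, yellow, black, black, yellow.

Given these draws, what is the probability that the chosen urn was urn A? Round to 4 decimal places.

For each hypothesis, P(data | H) works out to: P(data | urn A) = (3/9)(2/9)(3/9)(3/9)(2/9) = 0.001829; P(data | urn B) = (6/9)(2/9)(6/9)(6/9)(2/9) = 0.014632.
The prior-weighted likelihoods are 3/7 · 0.001829 = 0.00078385, 4/7 · 0.014632 = 0.0083611; these sum to 0.0091449.
By Bayes' rule, P(urn A | data) = (0.00078385) / (0.0091449) = 0.085714.

0.0857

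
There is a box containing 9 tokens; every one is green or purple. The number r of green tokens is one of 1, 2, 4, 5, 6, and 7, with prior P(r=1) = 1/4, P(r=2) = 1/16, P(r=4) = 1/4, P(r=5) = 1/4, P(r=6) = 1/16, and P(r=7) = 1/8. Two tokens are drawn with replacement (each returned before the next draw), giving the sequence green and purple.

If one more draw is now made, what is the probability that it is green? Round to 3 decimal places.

0.478

The likelihood of the observed sequence under each hypothesis: P(data | r = 1) = (1/9)(8/9) = 8/81; P(data | r = 2) = (2/9)(7/9) = 14/81; P(data | r = 4) = (4/9)(5/9) = 20/81; P(data | r = 5) = (5/9)(4/9) = 20/81; P(data | r = 6) = (6/9)(3/9) = 2/9; P(data | r = 7) = (7/9)(2/9) = 14/81.
Weighting by the prior gives 1/4 · 8/81 = 2/81, 1/16 · 14/81 = 7/648, 1/4 · 20/81 = 5/81, 1/4 · 20/81 = 5/81, 1/16 · 2/9 = 1/72, 1/8 · 14/81 = 7/324; summing to 7/36.
Dividing through by the total gives posterior P(r = 1 | data) = 8/63, P(r = 2 | data) = 1/18, P(r = 4 | data) = 20/63, P(r = 5 | data) = 20/63, P(r = 6 | data) = 1/14, P(r = 7 | data) = 1/9.
Averaging over the posterior, P(green next | data) = (1/9)(8/63) + (2/9)(1/18) + (4/9)(20/63) + (5/9)(20/63) + (2/3)(1/14) + (7/9)(1/9) = 271/567.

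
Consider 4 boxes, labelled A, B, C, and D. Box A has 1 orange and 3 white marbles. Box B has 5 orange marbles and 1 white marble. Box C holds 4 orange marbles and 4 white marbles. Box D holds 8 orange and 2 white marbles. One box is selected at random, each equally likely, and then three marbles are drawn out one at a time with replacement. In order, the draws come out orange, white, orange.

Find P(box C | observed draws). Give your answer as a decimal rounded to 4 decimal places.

0.3008

The likelihood of the observed sequence under each hypothesis: P(data | box A) = (1/4)(3/4)(1/4) = 0.046875; P(data | box B) = (5/6)(1/6)(5/6) = 0.11574; P(data | box C) = (4/8)(4/8)(4/8) = 0.125; P(data | box D) = (8/10)(2/10)(8/10) = 0.128.
The prior-weighted likelihoods are 1/4 · 0.046875 = 0.011719, 1/4 · 0.11574 = 0.028935, 1/4 · 0.125 = 0.03125, 1/4 · 0.128 = 0.032; summing to 0.1039.
So P(box C | data) = (0.03125) / (0.1039) = 0.30076.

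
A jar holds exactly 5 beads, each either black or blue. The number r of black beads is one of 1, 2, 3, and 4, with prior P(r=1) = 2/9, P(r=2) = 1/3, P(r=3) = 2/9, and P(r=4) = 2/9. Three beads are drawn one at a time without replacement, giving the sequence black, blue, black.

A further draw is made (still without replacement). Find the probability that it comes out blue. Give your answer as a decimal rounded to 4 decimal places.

0.4545

Under each hypothesis, the probability of the observed sequence is: P(data | r = 1) = (1/5)(4/4)(0/3) = 0; P(data | r = 2) = (2/5)(3/4)(1/3) = 1/10; P(data | r = 3) = (3/5)(2/4)(2/3) = 1/5; P(data | r = 4) = (4/5)(1/4)(3/3) = 1/5.
Multiplying each by its prior: 2/9 · 0 = 0, 1/3 · 1/10 = 1/30, 2/9 · 1/5 = 2/45, 2/9 · 1/5 = 2/45; these sum to 11/90.
Dividing through by the total gives posterior P(r = 1 | data) = 0, P(r = 2 | data) = 3/11, P(r = 3 | data) = 4/11, P(r = 4 | data) = 4/11.
The predictive probability is P(blue next | data) = (1)(3/11) + (1/2)(4/11) + (0)(4/11) = 5/11.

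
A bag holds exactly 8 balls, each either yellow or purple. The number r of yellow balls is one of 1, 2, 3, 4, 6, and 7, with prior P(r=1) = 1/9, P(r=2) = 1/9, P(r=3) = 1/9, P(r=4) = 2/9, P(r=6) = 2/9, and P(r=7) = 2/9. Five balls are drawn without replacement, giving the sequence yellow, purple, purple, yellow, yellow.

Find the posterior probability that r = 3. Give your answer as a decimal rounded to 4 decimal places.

For each hypothesis, P(data | H) works out to: P(data | r = 1) = (1/8)(7/7)(6/6)(0/5) = 0; P(data | r = 2) = (2/8)(6/7)(5/6)(1/5)(0/4) = 0; P(data | r = 3) = (3/8)(5/7)(4/6)(2/5)(1/4) = 1/56; P(data | r = 4) = (4/8)(4/7)(3/6)(3/5)(2/4) = 3/70; P(data | r = 6) = (6/8)(2/7)(1/6)(5/5)(4/4) = 1/28; P(data | r = 7) = (7/8)(1/7)(0/6) = 0.
Multiplying each by its prior: 1/9 · 0 = 0, 1/9 · 0 = 0, 1/9 · 1/56 = 1/504, 2/9 · 3/70 = 1/105, 2/9 · 1/28 = 1/126, 2/9 · 0 = 0; with total 7/360.
Therefore the posterior P(r = 3 | data) = (1/504) / (7/360) = 5/49.

0.1020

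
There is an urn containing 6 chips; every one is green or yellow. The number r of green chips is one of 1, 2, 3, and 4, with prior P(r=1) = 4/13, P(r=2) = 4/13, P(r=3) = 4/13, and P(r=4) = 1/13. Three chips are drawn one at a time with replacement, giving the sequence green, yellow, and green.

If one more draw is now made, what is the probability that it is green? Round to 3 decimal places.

The likelihood of the observed sequence under each hypothesis: P(data | r = 1) = (1/6)(5/6)(1/6) = 5/216; P(data | r = 2) = (2/6)(4/6)(2/6) = 2/27; P(data | r = 3) = (3/6)(3/6)(3/6) = 1/8; P(data | r = 4) = (4/6)(2/6)(4/6) = 4/27.
Multiplying each by its prior: 4/13 · 5/216 = 5/702, 4/13 · 2/27 = 8/351, 4/13 · 1/8 = 1/26, 1/13 · 4/27 = 4/351; these sum to 28/351.
Dividing through by the total gives posterior P(r = 1 | data) = 5/56, P(r = 2 | data) = 2/7, P(r = 3 | data) = 27/56, P(r = 4 | data) = 1/7.
Averaging over the posterior, P(green next | data) = (1/6)(5/56) + (1/3)(2/7) + (1/2)(27/56) + (2/3)(1/7) = 25/56.

0.446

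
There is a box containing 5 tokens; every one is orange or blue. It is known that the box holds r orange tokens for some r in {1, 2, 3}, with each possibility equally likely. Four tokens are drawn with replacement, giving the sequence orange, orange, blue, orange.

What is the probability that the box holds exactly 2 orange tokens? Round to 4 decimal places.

0.2927

For each hypothesis, P(data | H) works out to: P(data | r = 1) = (1/5)(1/5)(4/5)(1/5) = 0.0064; P(data | r = 2) = (2/5)(2/5)(3/5)(2/5) = 0.0384; P(data | r = 3) = (3/5)(3/5)(2/5)(3/5) = 0.0864.
The prior-weighted likelihoods are 1/3 · 0.0064 = 0.0021333, 1/3 · 0.0384 = 0.0128, 1/3 · 0.0864 = 0.0288; these sum to 0.043733.
By Bayes' rule, P(r = 2 | data) = (0.0128) / (0.043733) = 0.29268.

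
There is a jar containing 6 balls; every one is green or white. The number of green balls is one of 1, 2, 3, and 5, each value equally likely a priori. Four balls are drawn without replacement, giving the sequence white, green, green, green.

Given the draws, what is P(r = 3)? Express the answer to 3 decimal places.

0.231

For each hypothesis, P(data | H) works out to: P(data | r = 1) = (5/6)(1/5)(0/4) = 0; P(data | r = 2) = (4/6)(2/5)(1/4)(0/3) = 0; P(data | r = 3) = (3/6)(3/5)(2/4)(1/3) = 1/20; P(data | r = 5) = (1/6)(5/5)(4/4)(3/3) = 1/6.
The prior-weighted likelihoods are 1/4 · 0 = 0, 1/4 · 0 = 0, 1/4 · 1/20 = 1/80, 1/4 · 1/6 = 1/24; with total 13/240.
Therefore the posterior P(r = 3 | data) = (1/80) / (13/240) = 3/13.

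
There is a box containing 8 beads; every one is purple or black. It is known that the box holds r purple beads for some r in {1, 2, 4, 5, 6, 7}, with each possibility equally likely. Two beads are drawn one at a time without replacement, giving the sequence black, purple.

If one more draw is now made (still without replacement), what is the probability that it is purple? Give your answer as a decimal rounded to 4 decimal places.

Under each hypothesis, the probability of the observed sequence is: P(data | r = 1) = (7/8)(1/7) = 1/8; P(data | r = 2) = (6/8)(2/7) = 3/14; P(data | r = 4) = (4/8)(4/7) = 2/7; P(data | r = 5) = (3/8)(5/7) = 15/56; P(data | r = 6) = (2/8)(6/7) = 3/14; P(data | r = 7) = (1/8)(7/7) = 1/8.
Multiplying each by its prior: 1/6 · 1/8 = 1/48, 1/6 · 3/14 = 1/28, 1/6 · 2/7 = 1/21, 1/6 · 15/56 = 5/112, 1/6 · 3/14 = 1/28, 1/6 · 1/8 = 1/48; these sum to 23/112.
Normalising, the posterior is P(r = 1 | data) = 7/69, P(r = 2 | data) = 4/23, P(r = 4 | data) = 16/69, P(r = 5 | data) = 5/23, P(r = 6 | data) = 4/23, P(r = 7 | data) = 7/69.
The predictive probability is P(purple next | data) = (0)(7/69) + (1/6)(4/23) + (1/2)(16/69) + (2/3)(5/23) + (5/6)(4/23) + (1)(7/69) = 37/69.

0.5362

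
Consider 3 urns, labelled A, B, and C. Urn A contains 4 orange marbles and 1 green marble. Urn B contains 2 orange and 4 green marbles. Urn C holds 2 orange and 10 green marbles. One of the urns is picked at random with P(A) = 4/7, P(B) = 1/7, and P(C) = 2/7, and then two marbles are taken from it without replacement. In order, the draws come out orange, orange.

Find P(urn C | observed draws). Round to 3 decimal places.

The likelihood of the observed sequence under each hypothesis: P(data | urn A) = (4/5)(3/4) = 0.6; P(data | urn B) = (2/6)(1/5) = 0.066667; P(data | urn C) = (2/12)(1/11) = 0.015152.
Weighting by the prior gives 4/7 · 0.6 = 0.34286, 1/7 · 0.066667 = 0.0095238, 2/7 · 0.015152 = 0.004329; these sum to 0.35671.
By Bayes' rule, P(urn C | data) = (0.004329) / (0.35671) = 0.012136.

0.012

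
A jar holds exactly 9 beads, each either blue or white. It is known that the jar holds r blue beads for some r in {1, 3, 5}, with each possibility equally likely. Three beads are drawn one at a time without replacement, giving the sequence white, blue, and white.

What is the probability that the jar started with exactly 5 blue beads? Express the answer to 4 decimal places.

For each hypothesis, P(data | H) works out to: P(data | r = 1) = (8/9)(1/8)(7/7) = 1/9; P(data | r = 3) = (6/9)(3/8)(5/7) = 5/28; P(data | r = 5) = (4/9)(5/8)(3/7) = 5/42.
Weighting by the prior gives 1/3 · 1/9 = 1/27, 1/3 · 5/28 = 5/84, 1/3 · 5/42 = 5/126; these sum to 103/756.
So P(r = 5 | data) = (5/126) / (103/756) = 30/103.

0.2913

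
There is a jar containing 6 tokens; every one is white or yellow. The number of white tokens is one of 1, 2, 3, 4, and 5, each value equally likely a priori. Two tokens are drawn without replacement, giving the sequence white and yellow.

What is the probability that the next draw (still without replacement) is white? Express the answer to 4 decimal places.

Compute the likelihood of the observed sequence for each case: P(data | r = 1) = (1/6)(5/5) = 1/6; P(data | r = 2) = (2/6)(4/5) = 4/15; P(data | r = 3) = (3/6)(3/5) = 3/10; P(data | r = 4) = (4/6)(2/5) = 4/15; P(data | r = 5) = (5/6)(1/5) = 1/6.
Multiplying each by its prior: 1/5 · 1/6 = 1/30, 1/5 · 4/15 = 4/75, 1/5 · 3/10 = 3/50, 1/5 · 4/15 = 4/75, 1/5 · 1/6 = 1/30; summing to 7/30.
Normalising, the posterior is P(r = 1 | data) = 1/7, P(r = 2 | data) = 8/35, P(r = 3 | data) = 9/35, P(r = 4 | data) = 8/35, P(r = 5 | data) = 1/7.
Averaging over the posterior, P(white next | data) = (0)(1/7) + (1/4)(8/35) + (1/2)(9/35) + (3/4)(8/35) + (1)(1/7) = 1/2.

0.5000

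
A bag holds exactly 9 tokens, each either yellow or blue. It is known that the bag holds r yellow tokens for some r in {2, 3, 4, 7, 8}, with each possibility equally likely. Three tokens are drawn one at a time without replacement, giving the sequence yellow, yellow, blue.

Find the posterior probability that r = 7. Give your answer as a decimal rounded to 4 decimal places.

0.3360

Compute the likelihood of the observed sequence for each case: P(data | r = 2) = (2/9)(1/8)(7/7) = 1/36; P(data | r = 3) = (3/9)(2/8)(6/7) = 1/14; P(data | r = 4) = (4/9)(3/8)(5/7) = 5/42; P(data | r = 7) = (7/9)(6/8)(2/7) = 1/6; P(data | r = 8) = (8/9)(7/8)(1/7) = 1/9.
The prior-weighted likelihoods are 1/5 · 1/36 = 1/180, 1/5 · 1/14 = 1/70, 1/5 · 5/42 = 1/42, 1/5 · 1/6 = 1/30, 1/5 · 1/9 = 1/45; summing to 25/252.
By Bayes' rule, P(r = 7 | data) = (1/30) / (25/252) = 42/125.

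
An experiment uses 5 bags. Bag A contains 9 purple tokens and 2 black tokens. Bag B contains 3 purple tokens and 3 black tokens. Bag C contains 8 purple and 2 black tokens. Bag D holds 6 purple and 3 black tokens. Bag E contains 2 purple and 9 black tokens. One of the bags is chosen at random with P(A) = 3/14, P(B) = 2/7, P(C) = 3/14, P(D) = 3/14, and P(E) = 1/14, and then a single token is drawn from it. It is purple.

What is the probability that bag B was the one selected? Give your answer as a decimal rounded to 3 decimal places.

The likelihood of this draw under each hypothesis: P(data | bag A) = (9/11) = 9/11; P(data | bag B) = (3/6) = 1/2; P(data | bag C) = (8/10) = 4/5; P(data | bag D) = (6/9) = 2/3; P(data | bag E) = (2/11) = 2/11.
Multiplying each by its prior: 3/14 · 9/11 = 27/154, 2/7 · 1/2 = 1/7, 3/14 · 4/5 = 6/35, 3/14 · 2/3 = 1/7, 1/14 · 2/11 = 1/77; summing to 71/110.
By Bayes' rule, P(bag B | data) = (1/7) / (71/110) = 110/497.

0.221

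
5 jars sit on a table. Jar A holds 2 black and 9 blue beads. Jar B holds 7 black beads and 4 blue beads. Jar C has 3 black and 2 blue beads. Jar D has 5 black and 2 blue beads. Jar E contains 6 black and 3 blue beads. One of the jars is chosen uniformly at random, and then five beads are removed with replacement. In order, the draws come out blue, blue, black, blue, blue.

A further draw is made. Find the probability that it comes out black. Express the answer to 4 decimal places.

For each hypothesis, P(data | H) works out to: P(data | jar A) = (9/11)(9/11)(2/11)(9/11)(9/11) = 0.081477; P(data | jar B) = (4/11)(4/11)(7/11)(4/11)(4/11) = 0.011127; P(data | jar C) = (2/5)(2/5)(3/5)(2/5)(2/5) = 0.01536; P(data | jar D) = (2/7)(2/7)(5/7)(2/7)(2/7) = 0.0047599; P(data | jar E) = (3/9)(3/9)(6/9)(3/9)(3/9) = 0.0082305.
Weighting by the prior gives 1/5 · 0.081477 = 0.016295, 1/5 · 0.011127 = 0.0022254, 1/5 · 0.01536 = 0.003072, 1/5 · 0.0047599 = 0.00095198, 1/5 · 0.0082305 = 0.0016461; with total 0.024191.
The posterior is then P(jar A | data) = 0.67362, P(jar B | data) = 0.091992, P(jar C | data) = 0.12699, P(jar D | data) = 0.039353, P(jar E | data) = 0.068046.
Averaging over the posterior, P(black next | data) = (2/11)(0.67362) + (7/11)(0.091992) + (3/5)(0.12699) + (5/7)(0.039353) + (2/3)(0.068046) = 0.33068.

0.3307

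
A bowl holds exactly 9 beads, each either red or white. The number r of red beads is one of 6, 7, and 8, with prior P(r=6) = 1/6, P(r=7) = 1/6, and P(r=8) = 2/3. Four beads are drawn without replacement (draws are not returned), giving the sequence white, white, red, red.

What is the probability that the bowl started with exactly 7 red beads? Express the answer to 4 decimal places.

0.3182

For each hypothesis, P(data | H) works out to: P(data | r = 6) = (3/9)(2/8)(6/7)(5/6) = 5/84; P(data | r = 7) = (2/9)(1/8)(7/7)(6/6) = 1/36; P(data | r = 8) = (1/9)(0/8) = 0.
Multiplying each by its prior: 1/6 · 5/84 = 5/504, 1/6 · 1/36 = 1/216, 2/3 · 0 = 0; with total 11/756.
Therefore the posterior P(r = 7 | data) = (1/216) / (11/756) = 7/22.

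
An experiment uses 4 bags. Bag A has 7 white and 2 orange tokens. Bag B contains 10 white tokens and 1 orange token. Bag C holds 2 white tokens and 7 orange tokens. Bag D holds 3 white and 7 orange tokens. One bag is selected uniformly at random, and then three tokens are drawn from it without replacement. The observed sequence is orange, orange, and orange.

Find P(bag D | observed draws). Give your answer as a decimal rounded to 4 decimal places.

0.4118

The likelihood of the observed sequence under each hypothesis: P(data | bag A) = (2/9)(1/8)(0/7) = 0; P(data | bag B) = (1/11)(0/10) = 0; P(data | bag C) = (7/9)(6/8)(5/7) = 5/12; P(data | bag D) = (7/10)(6/9)(5/8) = 7/24.
The prior-weighted likelihoods are 1/4 · 0 = 0, 1/4 · 0 = 0, 1/4 · 5/12 = 5/48, 1/4 · 7/24 = 7/96; with total 17/96.
Hence P(bag D | data) = (7/96) / (17/96) = 7/17.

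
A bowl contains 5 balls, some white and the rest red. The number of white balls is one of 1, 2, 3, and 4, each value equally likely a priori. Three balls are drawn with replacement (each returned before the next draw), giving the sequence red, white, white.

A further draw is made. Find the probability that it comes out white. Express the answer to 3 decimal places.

Compute the likelihood of the observed sequence for each case: P(data | r = 1) = (4/5)(1/5)(1/5) = 4/125; P(data | r = 2) = (3/5)(2/5)(2/5) = 12/125; P(data | r = 3) = (2/5)(3/5)(3/5) = 18/125; P(data | r = 4) = (1/5)(4/5)(4/5) = 16/125.
Weighting by the prior gives 1/4 · 4/125 = 1/125, 1/4 · 12/125 = 3/125, 1/4 · 18/125 = 9/250, 1/4 · 16/125 = 4/125; these sum to 1/10.
Normalising, the posterior is P(r = 1 | data) = 2/25, P(r = 2 | data) = 6/25, P(r = 3 | data) = 9/25, P(r = 4 | data) = 8/25.
Averaging over the posterior, P(white next | data) = (1/5)(2/25) + (2/5)(6/25) + (3/5)(9/25) + (4/5)(8/25) = 73/125.

0.584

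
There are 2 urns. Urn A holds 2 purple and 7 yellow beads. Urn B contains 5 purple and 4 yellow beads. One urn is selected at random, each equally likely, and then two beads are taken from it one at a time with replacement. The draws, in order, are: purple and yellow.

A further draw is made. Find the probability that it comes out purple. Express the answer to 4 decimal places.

0.4183

Compute the likelihood of the observed sequence for each case: P(data | urn A) = (2/9)(7/9) = 14/81; P(data | urn B) = (5/9)(4/9) = 20/81.
The prior-weighted likelihoods are 1/2 · 14/81 = 7/81, 1/2 · 20/81 = 10/81; these sum to 17/81.
Normalising, the posterior is P(urn A | data) = 7/17, P(urn B | data) = 10/17.
So P(purple next | data) = Σ P(purple next | H) P(H | data) = (2/9)(7/17) + (5/9)(10/17) = 64/153.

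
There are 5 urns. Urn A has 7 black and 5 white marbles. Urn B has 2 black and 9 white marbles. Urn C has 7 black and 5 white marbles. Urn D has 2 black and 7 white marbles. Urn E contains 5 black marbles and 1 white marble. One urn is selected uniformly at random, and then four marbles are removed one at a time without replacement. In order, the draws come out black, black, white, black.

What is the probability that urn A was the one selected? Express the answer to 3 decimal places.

0.257

The likelihood of the observed sequence under each hypothesis: P(data | urn A) = (7/12)(6/11)(5/10)(5/9) = 35/396; P(data | urn B) = (2/11)(1/10)(9/9)(0/8) = 0; P(data | urn C) = (7/12)(6/11)(5/10)(5/9) = 35/396; P(data | urn D) = (2/9)(1/8)(7/7)(0/6) = 0; P(data | urn E) = (5/6)(4/5)(1/4)(3/3) = 1/6.
Multiplying each by its prior: 1/5 · 35/396 = 7/396, 1/5 · 0 = 0, 1/5 · 35/396 = 7/396, 1/5 · 0 = 0, 1/5 · 1/6 = 1/30; these sum to 34/495.
Therefore the posterior P(urn A | data) = (7/396) / (34/495) = 35/136.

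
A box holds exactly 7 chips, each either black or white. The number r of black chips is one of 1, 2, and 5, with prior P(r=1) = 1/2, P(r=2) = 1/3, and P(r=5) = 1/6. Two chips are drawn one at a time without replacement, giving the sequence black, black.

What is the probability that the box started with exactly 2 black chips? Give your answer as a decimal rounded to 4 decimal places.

0.1667

Under each hypothesis, the probability of the observed sequence is: P(data | r = 1) = (1/7)(0/6) = 0; P(data | r = 2) = (2/7)(1/6) = 1/21; P(data | r = 5) = (5/7)(4/6) = 10/21.
Weighting by the prior gives 1/2 · 0 = 0, 1/3 · 1/21 = 1/63, 1/6 · 10/21 = 5/63; with total 2/21.
By Bayes' rule, P(r = 2 | data) = (1/63) / (2/21) = 1/6.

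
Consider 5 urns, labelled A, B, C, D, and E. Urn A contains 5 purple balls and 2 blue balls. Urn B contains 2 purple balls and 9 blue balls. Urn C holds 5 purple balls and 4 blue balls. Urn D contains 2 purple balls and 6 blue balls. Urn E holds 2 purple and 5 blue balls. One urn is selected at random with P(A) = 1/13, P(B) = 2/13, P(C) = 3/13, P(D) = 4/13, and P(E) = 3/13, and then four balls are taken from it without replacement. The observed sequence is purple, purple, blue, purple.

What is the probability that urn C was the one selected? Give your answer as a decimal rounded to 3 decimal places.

The likelihood of the observed sequence under each hypothesis: P(data | urn A) = (5/7)(4/6)(2/5)(3/4) = 1/7; P(data | urn B) = (2/11)(1/10)(9/9)(0/8) = 0; P(data | urn C) = (5/9)(4/8)(4/7)(3/6) = 5/63; P(data | urn D) = (2/8)(1/7)(6/6)(0/5) = 0; P(data | urn E) = (2/7)(1/6)(5/5)(0/4) = 0.
Weighting by the prior gives 1/13 · 1/7 = 1/91, 2/13 · 0 = 0, 3/13 · 5/63 = 5/273, 4/13 · 0 = 0, 3/13 · 0 = 0; summing to 8/273.
Hence P(urn C | data) = (5/273) / (8/273) = 5/8.

0.625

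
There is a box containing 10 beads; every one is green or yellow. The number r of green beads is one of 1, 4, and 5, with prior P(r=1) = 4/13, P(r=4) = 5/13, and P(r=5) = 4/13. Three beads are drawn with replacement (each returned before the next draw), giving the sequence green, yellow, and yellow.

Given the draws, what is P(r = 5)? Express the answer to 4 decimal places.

Compute the likelihood of the observed sequence for each case: P(data | r = 1) = (1/10)(9/10)(9/10) = 0.081; P(data | r = 4) = (4/10)(6/10)(6/10) = 0.144; P(data | r = 5) = (5/10)(5/10)(5/10) = 0.125.
The prior-weighted likelihoods are 4/13 · 0.081 = 0.024923, 5/13 · 0.144 = 0.055385, 4/13 · 0.125 = 0.038462; these sum to 0.11877.
Hence P(r = 5 | data) = (0.038462) / (0.11877) = 0.32383.

0.3238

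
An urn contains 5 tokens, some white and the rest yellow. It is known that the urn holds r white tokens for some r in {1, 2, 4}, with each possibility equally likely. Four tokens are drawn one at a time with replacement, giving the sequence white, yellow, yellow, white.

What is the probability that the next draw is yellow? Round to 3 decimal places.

Under each hypothesis, the probability of the observed sequence is: P(data | r = 1) = (1/5)(4/5)(4/5)(1/5) = 0.0256; P(data | r = 2) = (2/5)(3/5)(3/5)(2/5) = 0.0576; P(data | r = 4) = (4/5)(1/5)(1/5)(4/5) = 0.0256.
Multiplying each by its prior: 1/3 · 0.0256 = 0.0085333, 1/3 · 0.0576 = 0.0192, 1/3 · 0.0256 = 0.0085333; summing to 0.036267.
The posterior is then P(r = 1 | data) = 0.23529, P(r = 2 | data) = 0.52941, P(r = 4 | data) = 0.23529.
So P(yellow next | data) = Σ P(yellow next | H) P(H | data) = (4/5)(0.23529) + (3/5)(0.52941) + (1/5)(0.23529) = 0.55294.

0.553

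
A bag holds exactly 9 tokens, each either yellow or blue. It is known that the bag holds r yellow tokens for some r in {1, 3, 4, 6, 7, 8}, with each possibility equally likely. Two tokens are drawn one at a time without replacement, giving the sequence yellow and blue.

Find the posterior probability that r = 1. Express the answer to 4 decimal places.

0.0930

For each hypothesis, P(data | H) works out to: P(data | r = 1) = (1/9)(8/8) = 1/9; P(data | r = 3) = (3/9)(6/8) = 1/4; P(data | r = 4) = (4/9)(5/8) = 5/18; P(data | r = 6) = (6/9)(3/8) = 1/4; P(data | r = 7) = (7/9)(2/8) = 7/36; P(data | r = 8) = (8/9)(1/8) = 1/9.
Multiplying each by its prior: 1/6 · 1/9 = 1/54, 1/6 · 1/4 = 1/24, 1/6 · 5/18 = 5/108, 1/6 · 1/4 = 1/24, 1/6 · 7/36 = 7/216, 1/6 · 1/9 = 1/54; with total 43/216.
Therefore the posterior P(r = 1 | data) = (1/54) / (43/216) = 4/43.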